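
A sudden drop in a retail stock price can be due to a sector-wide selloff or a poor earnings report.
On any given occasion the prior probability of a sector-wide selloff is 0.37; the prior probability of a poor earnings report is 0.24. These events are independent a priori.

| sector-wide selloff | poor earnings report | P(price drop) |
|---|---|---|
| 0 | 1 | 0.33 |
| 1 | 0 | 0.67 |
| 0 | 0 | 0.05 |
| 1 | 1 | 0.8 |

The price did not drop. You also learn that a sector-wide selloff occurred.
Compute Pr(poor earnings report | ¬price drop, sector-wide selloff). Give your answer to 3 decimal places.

Sum P(¬price drop|·) weighted by the priors over both values of poor earnings report:
  P(¬price drop | sector-wide selloff) = 0.33·0.76 + 0.2·0.24
        = 0.250800 + 0.048000 = 0.298800
The terms with poor earnings report present sum to 0.048000, so
  P(poor earnings report | ¬price drop, sector-wide selloff) = 0.048000 / 0.298800 ≈ 0.161

Pr(poor earnings report | ¬price drop, sector-wide selloff) ≈ 0.161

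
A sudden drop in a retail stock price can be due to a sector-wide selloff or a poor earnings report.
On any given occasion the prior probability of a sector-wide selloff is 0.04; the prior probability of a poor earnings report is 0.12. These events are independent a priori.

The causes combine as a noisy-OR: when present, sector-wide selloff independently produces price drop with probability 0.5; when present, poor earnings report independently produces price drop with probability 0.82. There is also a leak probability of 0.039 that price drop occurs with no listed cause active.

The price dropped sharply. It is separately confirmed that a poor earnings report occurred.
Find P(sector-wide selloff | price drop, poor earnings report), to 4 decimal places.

P(sector-wide selloff | price drop, poor earnings report) ≈ 0.0440

Under noisy-OR, P(price drop | causes) = 1 − (1−0.039)·∏(1−qᵢ) over the active causes.
Sum P(price drop|·) weighted by the priors over both values of sector-wide selloff:
  P(price drop | poor earnings report) = 0.82702·0.96 + 0.91351·0.04
        = 0.793939 + 0.036540 = 0.830479
The terms with sector-wide selloff present sum to 0.036540, so
  P(sector-wide selloff | price drop, poor earnings report) = 0.036540 / 0.830479 ≈ 0.0440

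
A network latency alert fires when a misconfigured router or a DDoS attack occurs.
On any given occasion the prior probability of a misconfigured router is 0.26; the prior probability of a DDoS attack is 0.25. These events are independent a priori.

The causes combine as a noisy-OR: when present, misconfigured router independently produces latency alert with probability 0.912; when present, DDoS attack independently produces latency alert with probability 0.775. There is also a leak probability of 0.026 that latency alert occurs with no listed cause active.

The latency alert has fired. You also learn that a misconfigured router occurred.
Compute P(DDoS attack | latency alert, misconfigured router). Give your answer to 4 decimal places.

P(DDoS attack | latency alert, misconfigured router) ≈ 0.2634

Under noisy-OR, P(latency alert | causes) = 1 − (1−0.026)·∏(1−qᵢ) over the active causes.
Numerator (weight on configurations with DDoS attack): 0.980715*0.25 = 0.245179
The normalizing constant is 0.914288*0.75 + 0.980715*0.25 = 0.930895
Posterior = 0.245179 / 0.930895 ≈ 0.2634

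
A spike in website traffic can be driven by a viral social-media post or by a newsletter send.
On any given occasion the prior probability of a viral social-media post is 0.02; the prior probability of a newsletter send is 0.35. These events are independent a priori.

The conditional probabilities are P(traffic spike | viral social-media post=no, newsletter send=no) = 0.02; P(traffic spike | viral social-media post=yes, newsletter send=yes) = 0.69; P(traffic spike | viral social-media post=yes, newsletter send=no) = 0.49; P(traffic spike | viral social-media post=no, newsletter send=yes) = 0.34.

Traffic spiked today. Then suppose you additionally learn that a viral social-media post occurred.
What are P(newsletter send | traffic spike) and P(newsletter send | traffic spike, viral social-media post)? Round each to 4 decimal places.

P(newsletter send | traffic spike) ≈ 0.8640; P(newsletter send | traffic spike, viral social-media post) ≈ 0.4312

For the numerator, keep only newsletter send=true terms: 0.116620 + 0.004830 = 0.121450
Normalizer over all consistent configurations: 0.02·0.98·0.65 + 0.34·0.98·0.35 + 0.49·0.02·0.65 + 0.69·0.02·0.35 = 0.140560
P(newsletter send | traffic spike) = 0.121450/0.140560 ≈ 0.8640

With the extra evidence:
Enumerate both values of newsletter send and weight by the priors:
  P(traffic spike | viral social-media post) = 0.49·0.65 + 0.69·0.35
        = 0.318500 + 0.241500 = 0.560000
Configurations with newsletter send contribute 0.241500, so
  P(newsletter send | traffic spike, viral social-media post) = 0.241500 / 0.560000 ≈ 0.4312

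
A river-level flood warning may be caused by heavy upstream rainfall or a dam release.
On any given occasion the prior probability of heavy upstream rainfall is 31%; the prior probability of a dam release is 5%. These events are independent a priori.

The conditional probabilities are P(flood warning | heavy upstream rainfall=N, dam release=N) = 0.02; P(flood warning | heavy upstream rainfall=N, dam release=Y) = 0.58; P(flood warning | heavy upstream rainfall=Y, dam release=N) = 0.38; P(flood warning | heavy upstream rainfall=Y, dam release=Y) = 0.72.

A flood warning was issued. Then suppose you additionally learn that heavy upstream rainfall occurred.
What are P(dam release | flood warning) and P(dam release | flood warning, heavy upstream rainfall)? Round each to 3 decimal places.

Weight on dam release=true, given the evidence: 0.020010 + 0.011160 = 0.031170
Normalizer over all consistent configurations: 0.02×0.69×0.95 + 0.58×0.69×0.05 + 0.38×0.31×0.95 + 0.72×0.31×0.05 = 0.156190
Posterior = 0.031170 / 0.156190 ≈ 0.200

Now condition on the additional information:
By total probability over both values of dam release:
  P(flood warning | heavy upstream rainfall) = 0.38×0.95 + 0.72×0.05
        = 0.361000 + 0.036000 = 0.397000
Configurations with dam release contribute 0.036000, so
  P(dam release | flood warning, heavy upstream rainfall) = 0.036000 / 0.397000 ≈ 0.091

P(dam release | flood warning) ≈ 0.200; P(dam release | flood warning, heavy upstream rainfall) ≈ 0.091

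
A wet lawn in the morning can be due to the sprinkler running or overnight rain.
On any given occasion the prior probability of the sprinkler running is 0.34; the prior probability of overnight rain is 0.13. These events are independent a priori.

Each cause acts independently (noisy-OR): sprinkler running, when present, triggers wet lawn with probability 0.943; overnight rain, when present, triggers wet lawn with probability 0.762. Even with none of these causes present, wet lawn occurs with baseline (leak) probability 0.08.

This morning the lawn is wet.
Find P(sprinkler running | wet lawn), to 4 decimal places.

Under noisy-OR, P(wet lawn | causes) = 1 − (1−0.08)·∏(1−qᵢ) over the active causes.
P(wet lawn) = 0.08*0.66*0.87 + 0.78104*0.66*0.13 + 0.94756*0.34*0.87 + 0.987519*0.34*0.13 = 0.045936 + 0.067013 + 0.280288 + 0.043648 = 0.436885
Restricting to configurations with sprinkler running present: 0.280288 + 0.043648 = 0.323936.
So P(sprinkler running | wet lawn) = 0.323936/0.436885 ≈ 0.7415.

P(sprinkler running | wet lawn) ≈ 0.7415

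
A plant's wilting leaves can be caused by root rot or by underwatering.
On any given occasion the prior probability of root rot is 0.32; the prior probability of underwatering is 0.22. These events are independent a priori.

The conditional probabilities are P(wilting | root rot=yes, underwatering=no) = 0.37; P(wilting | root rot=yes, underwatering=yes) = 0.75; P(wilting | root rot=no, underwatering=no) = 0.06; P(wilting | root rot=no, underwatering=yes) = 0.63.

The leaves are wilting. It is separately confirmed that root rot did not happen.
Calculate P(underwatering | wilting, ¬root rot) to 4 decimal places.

For the numerator, keep only underwatering=true terms: 0.63*0.22 = 0.138600
Denominator P(wilting | ¬root rot): 0.06*0.78 + 0.63*0.22 = 0.185400
P(underwatering | wilting, ¬root rot) = 0.138600/0.185400 ≈ 0.7476

P(underwatering | wilting, ¬root rot) ≈ 0.7476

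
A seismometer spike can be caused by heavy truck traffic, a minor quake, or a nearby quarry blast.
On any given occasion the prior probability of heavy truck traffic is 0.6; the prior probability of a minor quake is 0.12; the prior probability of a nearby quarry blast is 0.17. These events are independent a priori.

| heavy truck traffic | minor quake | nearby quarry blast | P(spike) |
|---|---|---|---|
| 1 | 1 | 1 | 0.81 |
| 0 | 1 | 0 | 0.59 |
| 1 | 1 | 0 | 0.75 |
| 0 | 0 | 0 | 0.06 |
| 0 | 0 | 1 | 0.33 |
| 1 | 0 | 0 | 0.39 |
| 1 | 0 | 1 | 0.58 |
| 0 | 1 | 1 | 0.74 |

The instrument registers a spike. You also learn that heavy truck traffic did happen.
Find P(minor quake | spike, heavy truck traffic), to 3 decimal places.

P(minor quake | spike, heavy truck traffic) ≈ 0.197

For the numerator, keep only minor quake=true terms: 0.074700 + 0.016524 = 0.091224
Denominator P(spike | heavy truck traffic): 0.39×0.88×0.83 + 0.58×0.88×0.17 + 0.75×0.12×0.83 + 0.81×0.12×0.17 = 0.462848
Posterior = 0.091224 / 0.462848 ≈ 0.197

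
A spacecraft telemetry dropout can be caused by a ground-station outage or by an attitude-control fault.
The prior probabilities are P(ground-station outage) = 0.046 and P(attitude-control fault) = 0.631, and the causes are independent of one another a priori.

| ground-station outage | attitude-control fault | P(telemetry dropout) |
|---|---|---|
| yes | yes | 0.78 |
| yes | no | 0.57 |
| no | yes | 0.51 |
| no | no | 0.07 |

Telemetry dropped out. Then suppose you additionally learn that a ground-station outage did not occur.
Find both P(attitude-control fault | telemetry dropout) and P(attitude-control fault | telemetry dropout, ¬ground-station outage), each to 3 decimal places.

P(attitude-control fault | telemetry dropout) ≈ 0.906; P(attitude-control fault | telemetry dropout, ¬ground-station outage) ≈ 0.926

Sum P(telemetry dropout|·) weighted by the priors over the 4 (ground-station outage, attitude-control fault) configurations:
  P(telemetry dropout) = 0.07×0.954×0.369 + 0.51×0.954×0.631 + 0.57×0.046×0.369 + 0.78×0.046×0.631
        = 0.024642 + 0.307007 + 0.009675 + 0.022640 = 0.363964
Configurations with attitude-control fault contribute 0.329647, so
  P(attitude-control fault | telemetry dropout) = 0.329647 / 0.363964 ≈ 0.906

Now condition on the additional information:
For the numerator, keep only attitude-control fault=true terms: 0.51×0.631 = 0.321810
Normalizer over all consistent configurations: 0.07×0.369 + 0.51×0.631 = 0.347640
P(attitude-control fault | telemetry dropout, ¬ground-station outage) = 0.321810/0.347640 ≈ 0.926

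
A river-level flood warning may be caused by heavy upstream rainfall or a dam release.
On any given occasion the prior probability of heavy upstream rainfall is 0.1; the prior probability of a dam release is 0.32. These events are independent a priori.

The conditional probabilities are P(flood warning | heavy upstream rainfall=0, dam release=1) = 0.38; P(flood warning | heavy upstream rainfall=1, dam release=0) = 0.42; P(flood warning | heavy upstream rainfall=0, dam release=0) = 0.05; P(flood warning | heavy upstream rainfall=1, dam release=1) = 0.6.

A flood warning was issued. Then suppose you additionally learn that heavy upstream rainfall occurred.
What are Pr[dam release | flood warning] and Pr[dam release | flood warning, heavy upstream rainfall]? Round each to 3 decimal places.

Pr[dam release | flood warning] ≈ 0.685; Pr[dam release | flood warning, heavy upstream rainfall] ≈ 0.402

Weight on dam release=true, given the evidence: 0.109440 + 0.019200 = 0.128640
Normalizer over all consistent configurations: 0.05·0.9·0.68 + 0.38·0.9·0.32 + 0.42·0.1·0.68 + 0.6·0.1·0.32 = 0.187800
Posterior = 0.128640 / 0.187800 ≈ 0.685

Now condition on the additional information:
P(flood warning | heavy upstream rainfall) = 0.42·0.68 + 0.6·0.32 = 0.285600 + 0.192000 = 0.477600
Restricting to configurations with dam release present: 0.6·0.32 = 0.192000.
Hence the posterior is 0.192000/0.477600 ≈ 0.402.
The drop from 0.685 to 0.402 is the explaining-away (discounting) effect.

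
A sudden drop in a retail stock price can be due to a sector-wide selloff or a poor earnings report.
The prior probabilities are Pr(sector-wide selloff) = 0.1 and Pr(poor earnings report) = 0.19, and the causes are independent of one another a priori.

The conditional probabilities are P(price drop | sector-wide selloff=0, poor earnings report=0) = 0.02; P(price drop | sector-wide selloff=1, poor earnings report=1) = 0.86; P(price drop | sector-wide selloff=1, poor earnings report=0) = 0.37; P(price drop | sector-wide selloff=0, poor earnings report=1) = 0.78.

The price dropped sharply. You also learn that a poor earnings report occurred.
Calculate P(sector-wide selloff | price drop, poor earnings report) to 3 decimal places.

Weight on sector-wide selloff=true, given the evidence: 0.86·0.1 = 0.086000
The normalizing constant is 0.78·0.9 + 0.86·0.1 = 0.788000
Posterior = 0.086000 / 0.788000 ≈ 0.109

P(sector-wide selloff | price drop, poor earnings report) ≈ 0.109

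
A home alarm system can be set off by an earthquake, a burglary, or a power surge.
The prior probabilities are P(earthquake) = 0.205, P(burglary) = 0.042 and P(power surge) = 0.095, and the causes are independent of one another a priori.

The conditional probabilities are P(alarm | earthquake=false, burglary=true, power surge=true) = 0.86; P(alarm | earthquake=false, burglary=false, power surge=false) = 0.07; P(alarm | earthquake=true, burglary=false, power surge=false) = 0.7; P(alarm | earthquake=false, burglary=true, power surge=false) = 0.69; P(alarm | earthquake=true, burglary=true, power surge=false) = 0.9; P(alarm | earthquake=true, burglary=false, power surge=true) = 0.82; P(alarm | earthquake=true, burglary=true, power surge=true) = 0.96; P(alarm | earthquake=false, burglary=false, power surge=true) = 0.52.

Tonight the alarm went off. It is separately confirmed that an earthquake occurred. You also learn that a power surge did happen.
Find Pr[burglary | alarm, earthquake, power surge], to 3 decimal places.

P(alarm | earthquake, power surge) = 0.82·0.958 + 0.96·0.042 = 0.785560 + 0.040320 = 0.825880
Of this, 0.040320 comes from 0.96·0.042 (the burglary=true cases).
So P(burglary | alarm, earthquake, power surge) = 0.040320/0.825880 ≈ 0.049.

Pr[burglary | alarm, earthquake, power surge] ≈ 0.049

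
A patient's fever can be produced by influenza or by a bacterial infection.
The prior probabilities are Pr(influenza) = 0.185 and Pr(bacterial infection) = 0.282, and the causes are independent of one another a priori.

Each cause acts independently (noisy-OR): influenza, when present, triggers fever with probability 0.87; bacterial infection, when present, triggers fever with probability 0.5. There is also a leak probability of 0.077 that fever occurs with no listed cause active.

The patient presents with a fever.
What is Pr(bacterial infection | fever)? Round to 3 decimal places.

Pr(bacterial infection | fever) ≈ 0.516

Under noisy-OR, P(fever | causes) = 1 − (1−0.077)·∏(1−qᵢ) over the active causes.
P(fever) = 0.077×0.815×0.718 + 0.5385×0.815×0.282 + 0.88001×0.185×0.718 + 0.940005×0.185×0.282 = 0.045058 + 0.123763 + 0.116892 + 0.049040 = 0.334753
Restricting to configurations with bacterial infection present: 0.123763 + 0.049040 = 0.172803.
P(bacterial infection | fever) = 0.172803 / 0.334753 ≈ 0.516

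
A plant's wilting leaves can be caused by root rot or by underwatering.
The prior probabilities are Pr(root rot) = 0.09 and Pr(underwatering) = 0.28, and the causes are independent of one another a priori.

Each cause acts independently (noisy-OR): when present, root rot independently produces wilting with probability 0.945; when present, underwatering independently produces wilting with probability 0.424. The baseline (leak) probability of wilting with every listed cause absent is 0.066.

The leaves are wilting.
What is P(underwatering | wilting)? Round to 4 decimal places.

Under noisy-OR, P(wilting | causes) = 1 − (1−0.066)·∏(1−qᵢ) over the active causes.
For the numerator, keep only underwatering=true terms: 0.117722 + 0.024454 = 0.142176
Denominator P(wilting): 0.066*0.91*0.72 + 0.462016*0.91*0.28 + 0.94863*0.09*0.72 + 0.970411*0.09*0.28 = 0.246890
P(underwatering | wilting) = 0.142176/0.246890 ≈ 0.5759

P(underwatering | wilting) ≈ 0.5759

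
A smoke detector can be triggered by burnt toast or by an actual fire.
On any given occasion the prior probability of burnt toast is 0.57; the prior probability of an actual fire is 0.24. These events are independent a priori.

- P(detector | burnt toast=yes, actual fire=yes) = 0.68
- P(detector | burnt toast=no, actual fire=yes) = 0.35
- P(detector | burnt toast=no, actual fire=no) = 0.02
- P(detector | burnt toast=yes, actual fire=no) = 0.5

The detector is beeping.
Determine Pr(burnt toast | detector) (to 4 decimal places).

Pr(burnt toast | detector) ≈ 0.8789

For the numerator, keep only burnt toast=true terms: 0.216600 + 0.093024 = 0.309624
Normalizer over all consistent configurations: 0.02*0.43*0.76 + 0.35*0.43*0.24 + 0.5*0.57*0.76 + 0.68*0.57*0.24 = 0.352280
P(burnt toast | detector) = 0.309624/0.352280 ≈ 0.8789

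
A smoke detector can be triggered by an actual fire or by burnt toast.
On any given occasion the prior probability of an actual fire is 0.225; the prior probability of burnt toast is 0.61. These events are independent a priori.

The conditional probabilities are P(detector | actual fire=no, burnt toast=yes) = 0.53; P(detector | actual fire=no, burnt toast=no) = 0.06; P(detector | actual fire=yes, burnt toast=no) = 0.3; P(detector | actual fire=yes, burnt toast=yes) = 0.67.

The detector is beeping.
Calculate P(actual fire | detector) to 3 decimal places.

P(actual fire | detector) ≈ 0.306

By total probability over the 4 (actual fire, burnt toast) configurations:
  P(detector) = 0.06*0.775*0.39 + 0.53*0.775*0.61 + 0.3*0.225*0.39 + 0.67*0.225*0.61
        = 0.018135 + 0.250558 + 0.026325 + 0.091958 = 0.386976
Configurations with actual fire contribute 0.118283, so
  P(actual fire | detector) = 0.118283 / 0.386976 ≈ 0.306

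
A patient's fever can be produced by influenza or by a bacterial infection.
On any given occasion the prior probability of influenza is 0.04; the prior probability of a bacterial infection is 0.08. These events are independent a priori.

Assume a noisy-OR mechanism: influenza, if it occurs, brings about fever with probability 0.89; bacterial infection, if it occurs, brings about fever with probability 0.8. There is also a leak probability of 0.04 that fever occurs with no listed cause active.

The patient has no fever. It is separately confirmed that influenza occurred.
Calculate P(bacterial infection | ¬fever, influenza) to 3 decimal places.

Under noisy-OR, P(fever | causes) = 1 − (1−0.04)·∏(1−qᵢ) over the active causes.
Numerator (weight on configurations with bacterial infection): 0.02112·0.08 = 0.001690
Denominator P(¬fever | influenza): 0.1056·0.92 + 0.02112·0.08 = 0.098842
P(bacterial infection | ¬fever, influenza) = 0.001690/0.098842 ≈ 0.017

P(bacterial infection | ¬fever, influenza) ≈ 0.017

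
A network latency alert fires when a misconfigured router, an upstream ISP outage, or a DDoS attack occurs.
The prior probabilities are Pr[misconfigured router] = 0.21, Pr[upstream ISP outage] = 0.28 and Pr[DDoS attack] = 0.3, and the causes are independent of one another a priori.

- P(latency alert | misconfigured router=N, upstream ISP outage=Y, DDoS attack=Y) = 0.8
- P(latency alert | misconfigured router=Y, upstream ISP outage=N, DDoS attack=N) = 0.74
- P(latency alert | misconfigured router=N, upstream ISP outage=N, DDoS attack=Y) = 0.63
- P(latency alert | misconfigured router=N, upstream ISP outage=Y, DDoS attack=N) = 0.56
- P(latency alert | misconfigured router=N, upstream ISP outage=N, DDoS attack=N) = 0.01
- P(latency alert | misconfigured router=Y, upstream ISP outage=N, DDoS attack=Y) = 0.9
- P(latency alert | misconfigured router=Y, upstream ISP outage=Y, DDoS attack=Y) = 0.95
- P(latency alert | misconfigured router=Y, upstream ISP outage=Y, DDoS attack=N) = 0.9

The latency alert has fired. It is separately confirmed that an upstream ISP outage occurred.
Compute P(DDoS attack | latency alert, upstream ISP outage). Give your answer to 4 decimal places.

P(DDoS attack | latency alert, upstream ISP outage) ≈ 0.3608

Enumerate the 4 (misconfigured router, DDoS attack) configurations and weight by the priors:
  P(latency alert | upstream ISP outage) = 0.56×0.79×0.7 + 0.8×0.79×0.3 + 0.9×0.21×0.7 + 0.95×0.21×0.3
        = 0.309680 + 0.189600 + 0.132300 + 0.059850 = 0.691430
The terms with DDoS attack present sum to 0.249450, so
  P(DDoS attack | latency alert, upstream ISP outage) = 0.249450 / 0.691430 ≈ 0.3608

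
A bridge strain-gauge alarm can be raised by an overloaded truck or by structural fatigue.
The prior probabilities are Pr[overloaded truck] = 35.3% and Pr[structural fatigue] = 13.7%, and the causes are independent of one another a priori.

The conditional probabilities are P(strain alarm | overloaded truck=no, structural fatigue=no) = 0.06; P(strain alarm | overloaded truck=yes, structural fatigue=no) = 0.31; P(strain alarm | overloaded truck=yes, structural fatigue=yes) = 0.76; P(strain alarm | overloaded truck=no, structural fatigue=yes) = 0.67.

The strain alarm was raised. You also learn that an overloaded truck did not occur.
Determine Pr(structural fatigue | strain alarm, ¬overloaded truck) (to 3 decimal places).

Pr(structural fatigue | strain alarm, ¬overloaded truck) ≈ 0.639

Enumerate both values of structural fatigue and weight by the priors:
  P(strain alarm | ¬overloaded truck) = 0.06×0.863 + 0.67×0.137
        = 0.051780 + 0.091790 = 0.143570
The terms with structural fatigue present sum to 0.091790, so
  P(structural fatigue | strain alarm, ¬overloaded truck) = 0.091790 / 0.143570 ≈ 0.639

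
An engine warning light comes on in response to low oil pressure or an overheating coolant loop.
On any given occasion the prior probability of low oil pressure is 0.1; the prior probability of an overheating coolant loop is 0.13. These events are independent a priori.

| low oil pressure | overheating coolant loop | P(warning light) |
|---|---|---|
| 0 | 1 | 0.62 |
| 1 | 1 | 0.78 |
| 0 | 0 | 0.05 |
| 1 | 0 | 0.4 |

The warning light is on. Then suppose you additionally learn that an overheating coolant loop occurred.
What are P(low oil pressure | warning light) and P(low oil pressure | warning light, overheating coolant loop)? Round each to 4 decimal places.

P(low oil pressure | warning light) ≈ 0.2869; P(low oil pressure | warning light, overheating coolant loop) ≈ 0.1226

Sum P(warning light|·) weighted by the priors over the 4 (low oil pressure, overheating coolant loop) configurations:
  P(warning light) = 0.05×0.9×0.87 + 0.62×0.9×0.13 + 0.4×0.1×0.87 + 0.78×0.1×0.13
        = 0.039150 + 0.072540 + 0.034800 + 0.010140 = 0.156630
Keeping only the low oil pressure-present terms gives 0.044940, so
  P(low oil pressure | warning light) = 0.044940 / 0.156630 ≈ 0.2869

Now condition on the additional information:
P(warning light | overheating coolant loop) = 0.62×0.9 + 0.78×0.1 = 0.558000 + 0.078000 = 0.636000
The low oil pressure-present share is 0.78×0.1 = 0.078000.
Hence the posterior is 0.078000/0.636000 ≈ 0.1226.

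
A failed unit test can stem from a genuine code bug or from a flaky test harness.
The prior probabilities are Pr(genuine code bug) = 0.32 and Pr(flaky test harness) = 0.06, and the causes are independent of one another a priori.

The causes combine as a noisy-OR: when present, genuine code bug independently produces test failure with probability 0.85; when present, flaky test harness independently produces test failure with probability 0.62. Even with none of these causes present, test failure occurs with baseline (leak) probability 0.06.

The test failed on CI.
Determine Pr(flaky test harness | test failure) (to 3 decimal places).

Under noisy-OR, P(test failure | causes) = 1 − (1−0.06)·∏(1−qᵢ) over the active causes.
For the numerator, keep only flaky test harness=true terms: 0.026226 + 0.018171 = 0.044397
Denominator P(test failure): 0.06*0.68*0.94 + 0.6428*0.68*0.06 + 0.859*0.32*0.94 + 0.94642*0.32*0.06 = 0.341136
Posterior = 0.044397 / 0.341136 ≈ 0.130

Pr(flaky test harness | test failure) ≈ 0.130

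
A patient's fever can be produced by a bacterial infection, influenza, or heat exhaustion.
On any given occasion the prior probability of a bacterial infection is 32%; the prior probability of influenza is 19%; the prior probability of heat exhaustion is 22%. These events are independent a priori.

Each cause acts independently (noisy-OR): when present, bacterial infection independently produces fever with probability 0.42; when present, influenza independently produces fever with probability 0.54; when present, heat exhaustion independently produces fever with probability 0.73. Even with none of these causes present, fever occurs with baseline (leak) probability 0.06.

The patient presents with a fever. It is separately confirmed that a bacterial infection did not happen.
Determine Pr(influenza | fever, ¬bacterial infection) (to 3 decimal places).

Pr(influenza | fever, ¬bacterial infection) ≈ 0.415

Under noisy-OR, P(fever | causes) = 1 − (1−0.06)·∏(1−qᵢ) over the active causes.
Numerator (weight on configurations with influenza): 0.084118 + 0.036920 = 0.121038
Normalizer over all consistent configurations: 0.06*0.81*0.78 + 0.7462*0.81*0.22 + 0.5676*0.19*0.78 + 0.883252*0.19*0.22 = 0.291919
P(influenza | fever, ¬bacterial infection) = 0.121038/0.291919 ≈ 0.415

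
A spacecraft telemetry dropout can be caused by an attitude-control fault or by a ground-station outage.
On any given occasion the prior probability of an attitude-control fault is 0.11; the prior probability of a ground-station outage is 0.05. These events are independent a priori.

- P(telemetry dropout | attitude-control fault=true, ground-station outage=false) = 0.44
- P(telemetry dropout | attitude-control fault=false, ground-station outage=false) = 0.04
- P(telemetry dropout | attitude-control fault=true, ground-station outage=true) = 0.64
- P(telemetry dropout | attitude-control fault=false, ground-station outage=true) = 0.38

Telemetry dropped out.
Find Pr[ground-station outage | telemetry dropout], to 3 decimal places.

Pr[ground-station outage | telemetry dropout] ≈ 0.204

Enumerate the 4 (attitude-control fault, ground-station outage) configurations and weight by the priors:
  P(telemetry dropout) = 0.04*0.89*0.95 + 0.38*0.89*0.05 + 0.44*0.11*0.95 + 0.64*0.11*0.05
        = 0.033820 + 0.016910 + 0.045980 + 0.003520 = 0.100230
The terms with ground-station outage present sum to 0.020430, so
  P(ground-station outage | telemetry dropout) = 0.020430 / 0.100230 ≈ 0.204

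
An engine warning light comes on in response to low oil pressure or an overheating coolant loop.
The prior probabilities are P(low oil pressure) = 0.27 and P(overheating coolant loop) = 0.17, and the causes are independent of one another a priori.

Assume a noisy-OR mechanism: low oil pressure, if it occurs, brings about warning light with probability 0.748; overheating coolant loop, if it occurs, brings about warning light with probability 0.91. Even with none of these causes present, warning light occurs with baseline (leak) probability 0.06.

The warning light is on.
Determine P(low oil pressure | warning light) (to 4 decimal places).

P(low oil pressure | warning light) ≈ 0.5902

Under noisy-OR, P(warning light | causes) = 1 − (1−0.06)·∏(1−qᵢ) over the active causes.
Enumerate the 4 (low oil pressure, overheating coolant loop) configurations and weight by the priors:
  P(warning light) = 0.06*0.73*0.83 + 0.9154*0.73*0.17 + 0.76312*0.27*0.83 + 0.978681*0.27*0.17
        = 0.036354 + 0.113601 + 0.171015 + 0.044921 = 0.365891
Keeping only the low oil pressure-present terms gives 0.215936, so
  P(low oil pressure | warning light) = 0.215936 / 0.365891 ≈ 0.5902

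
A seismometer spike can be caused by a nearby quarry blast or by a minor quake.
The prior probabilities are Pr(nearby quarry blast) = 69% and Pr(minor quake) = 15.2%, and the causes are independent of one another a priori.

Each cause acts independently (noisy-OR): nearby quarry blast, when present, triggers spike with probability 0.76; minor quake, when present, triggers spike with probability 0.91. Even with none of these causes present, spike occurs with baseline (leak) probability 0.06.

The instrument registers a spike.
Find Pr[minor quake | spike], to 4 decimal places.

Pr[minor quake | spike] ≈ 0.2373

Under noisy-OR, P(spike | causes) = 1 − (1−0.06)·∏(1−qᵢ) over the active causes.
Weight on minor quake=true, given the evidence: 0.043134 + 0.102751 = 0.145885
Normalizer over all consistent configurations: 0.06·0.31·0.848 + 0.9154·0.31·0.152 + 0.7744·0.69·0.848 + 0.979696·0.69·0.152 = 0.614775
P(minor quake | spike) = 0.145885/0.614775 ≈ 0.2373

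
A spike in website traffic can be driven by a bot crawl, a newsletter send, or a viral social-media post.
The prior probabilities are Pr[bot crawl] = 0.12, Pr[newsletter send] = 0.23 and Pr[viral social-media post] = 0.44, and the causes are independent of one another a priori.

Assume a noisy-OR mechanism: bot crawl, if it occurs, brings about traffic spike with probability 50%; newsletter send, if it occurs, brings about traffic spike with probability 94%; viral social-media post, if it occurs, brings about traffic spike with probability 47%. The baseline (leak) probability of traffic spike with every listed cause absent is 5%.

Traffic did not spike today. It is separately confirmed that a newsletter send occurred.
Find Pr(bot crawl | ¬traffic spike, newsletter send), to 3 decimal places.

Pr(bot crawl | ¬traffic spike, newsletter send) ≈ 0.064

Under noisy-OR, P(traffic spike | causes) = 1 − (1−0.05)·∏(1−qᵢ) over the active causes.
Weight on bot crawl=true, given the evidence: 0.001915 + 0.000798 = 0.002713
The normalizing constant is 0.057*0.88*0.56 + 0.03021*0.88*0.44 + 0.0285*0.12*0.56 + 0.015105*0.12*0.44 = 0.042500
P(bot crawl | ¬traffic spike, newsletter send) = 0.002713/0.042500 ≈ 0.064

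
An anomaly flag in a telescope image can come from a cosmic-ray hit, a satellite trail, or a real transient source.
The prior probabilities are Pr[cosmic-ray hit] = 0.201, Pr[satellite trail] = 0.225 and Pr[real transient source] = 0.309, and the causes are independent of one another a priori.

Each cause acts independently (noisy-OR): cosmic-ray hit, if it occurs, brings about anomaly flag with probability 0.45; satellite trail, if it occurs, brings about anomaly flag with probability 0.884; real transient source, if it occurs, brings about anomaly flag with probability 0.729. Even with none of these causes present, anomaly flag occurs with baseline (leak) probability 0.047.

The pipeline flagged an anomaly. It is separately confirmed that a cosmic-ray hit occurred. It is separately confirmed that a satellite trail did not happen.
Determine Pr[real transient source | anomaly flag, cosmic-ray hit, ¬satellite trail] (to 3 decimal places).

Under noisy-OR, P(anomaly flag | causes) = 1 − (1−0.047)·∏(1−qᵢ) over the active causes.
P(anomaly flag | cosmic-ray hit, ¬satellite trail) = 0.47585*0.691 + 0.857955*0.309 = 0.328812 + 0.265108 = 0.593920
The real transient source-present share is 0.857955*0.309 = 0.265108.
P(real transient source | anomaly flag, cosmic-ray hit, ¬satellite trail) = 0.265108 / 0.593920 ≈ 0.446

Pr[real transient source | anomaly flag, cosmic-ray hit, ¬satellite trail] ≈ 0.446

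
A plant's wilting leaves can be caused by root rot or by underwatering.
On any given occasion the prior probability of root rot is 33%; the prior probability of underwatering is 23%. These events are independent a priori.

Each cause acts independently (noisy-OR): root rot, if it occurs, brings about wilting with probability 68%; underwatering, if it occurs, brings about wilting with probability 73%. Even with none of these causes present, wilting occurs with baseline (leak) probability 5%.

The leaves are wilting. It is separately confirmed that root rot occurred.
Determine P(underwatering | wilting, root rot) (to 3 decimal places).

Under noisy-OR, P(wilting | causes) = 1 − (1−0.05)·∏(1−qᵢ) over the active causes.
Weight on underwatering=true, given the evidence: 0.91792*0.23 = 0.211122
Denominator P(wilting | root rot): 0.696*0.77 + 0.91792*0.23 = 0.747042
P(underwatering | wilting, root rot) = 0.211122/0.747042 ≈ 0.283

P(underwatering | wilting, root rot) ≈ 0.283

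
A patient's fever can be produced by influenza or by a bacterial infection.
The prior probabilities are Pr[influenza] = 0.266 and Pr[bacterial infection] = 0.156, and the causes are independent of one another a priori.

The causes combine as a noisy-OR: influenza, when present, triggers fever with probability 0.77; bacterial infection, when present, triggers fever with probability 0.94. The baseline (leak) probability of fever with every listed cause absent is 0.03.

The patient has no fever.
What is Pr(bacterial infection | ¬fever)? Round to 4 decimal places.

Under noisy-OR, P(fever | causes) = 1 − (1−0.03)·∏(1−qᵢ) over the active causes.
For the numerator, keep only bacterial infection=true terms: 0.006664 + 0.000555 = 0.007219
Normalizer over all consistent configurations: 0.97×0.734×0.844 + 0.0582×0.734×0.156 + 0.2231×0.266×0.844 + 0.013386×0.266×0.156 = 0.658217
Posterior = 0.007219 / 0.658217 ≈ 0.0110

Pr(bacterial infection | ¬fever) ≈ 0.0110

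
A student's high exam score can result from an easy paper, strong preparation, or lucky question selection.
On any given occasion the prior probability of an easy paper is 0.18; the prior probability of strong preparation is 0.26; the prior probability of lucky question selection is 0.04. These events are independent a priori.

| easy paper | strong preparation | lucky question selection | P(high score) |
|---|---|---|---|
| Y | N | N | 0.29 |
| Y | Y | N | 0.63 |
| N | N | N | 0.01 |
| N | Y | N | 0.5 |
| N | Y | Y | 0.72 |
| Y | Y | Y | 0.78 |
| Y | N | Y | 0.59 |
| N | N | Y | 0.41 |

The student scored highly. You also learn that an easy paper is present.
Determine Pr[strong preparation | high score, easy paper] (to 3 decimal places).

For the numerator, keep only strong preparation=true terms: 0.157248 + 0.008112 = 0.165360
The normalizing constant is 0.29*0.74*0.96 + 0.59*0.74*0.04 + 0.63*0.26*0.96 + 0.78*0.26*0.04 = 0.388840
P(strong preparation | high score, easy paper) = 0.165360/0.388840 ≈ 0.425

Pr[strong preparation | high score, easy paper] ≈ 0.425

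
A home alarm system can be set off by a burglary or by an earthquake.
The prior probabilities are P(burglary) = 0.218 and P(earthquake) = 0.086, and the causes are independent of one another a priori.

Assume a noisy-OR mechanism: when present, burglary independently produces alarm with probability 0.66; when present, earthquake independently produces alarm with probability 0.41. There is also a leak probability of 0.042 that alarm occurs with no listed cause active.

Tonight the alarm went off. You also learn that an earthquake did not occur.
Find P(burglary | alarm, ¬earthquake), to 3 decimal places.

P(burglary | alarm, ¬earthquake) ≈ 0.817

Under noisy-OR, P(alarm | causes) = 1 − (1−0.042)·∏(1−qᵢ) over the active causes.
P(alarm | ¬earthquake) = 0.042×0.782 + 0.67428×0.218 = 0.032844 + 0.146993 = 0.179837
The burglary-present share is 0.67428×0.218 = 0.146993.
So P(burglary | alarm, ¬earthquake) = 0.146993/0.179837 ≈ 0.817.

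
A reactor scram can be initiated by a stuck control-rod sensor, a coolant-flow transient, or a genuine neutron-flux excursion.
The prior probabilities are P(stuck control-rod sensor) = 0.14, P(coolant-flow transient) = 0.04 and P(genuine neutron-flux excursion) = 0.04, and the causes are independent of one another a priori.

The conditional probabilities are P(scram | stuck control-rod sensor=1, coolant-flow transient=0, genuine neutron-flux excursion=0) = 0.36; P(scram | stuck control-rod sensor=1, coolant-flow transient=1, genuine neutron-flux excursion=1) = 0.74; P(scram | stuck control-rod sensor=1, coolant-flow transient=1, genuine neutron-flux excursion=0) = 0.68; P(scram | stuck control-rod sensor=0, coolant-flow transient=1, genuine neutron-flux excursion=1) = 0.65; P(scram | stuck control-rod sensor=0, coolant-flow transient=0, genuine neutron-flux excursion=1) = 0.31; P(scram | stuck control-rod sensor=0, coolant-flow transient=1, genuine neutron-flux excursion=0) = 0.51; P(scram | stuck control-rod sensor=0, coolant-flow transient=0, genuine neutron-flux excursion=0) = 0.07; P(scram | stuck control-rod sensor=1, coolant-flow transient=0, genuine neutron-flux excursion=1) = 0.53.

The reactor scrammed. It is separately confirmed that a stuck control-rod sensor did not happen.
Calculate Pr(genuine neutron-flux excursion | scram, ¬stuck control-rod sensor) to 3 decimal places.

P(scram | ¬stuck control-rod sensor) = 0.07*0.96*0.96 + 0.31*0.96*0.04 + 0.51*0.04*0.96 + 0.65*0.04*0.04 = 0.064512 + 0.011904 + 0.019584 + 0.001040 = 0.097040
Restricting to configurations with genuine neutron-flux excursion present: 0.011904 + 0.001040 = 0.012944.
So P(genuine neutron-flux excursion | scram, ¬stuck control-rod sensor) = 0.012944/0.097040 ≈ 0.133.

Pr(genuine neutron-flux excursion | scram, ¬stuck control-rod sensor) ≈ 0.133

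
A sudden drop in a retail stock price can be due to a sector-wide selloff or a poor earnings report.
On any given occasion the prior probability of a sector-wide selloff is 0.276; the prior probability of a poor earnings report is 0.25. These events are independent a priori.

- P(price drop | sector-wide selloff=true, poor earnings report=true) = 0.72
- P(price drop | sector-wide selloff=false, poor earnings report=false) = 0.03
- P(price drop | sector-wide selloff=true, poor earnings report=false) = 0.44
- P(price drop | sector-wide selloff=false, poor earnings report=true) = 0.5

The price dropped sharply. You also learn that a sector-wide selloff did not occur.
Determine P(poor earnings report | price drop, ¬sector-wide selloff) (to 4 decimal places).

P(price drop | ¬sector-wide selloff) = 0.03*0.75 + 0.5*0.25 = 0.022500 + 0.125000 = 0.147500
The poor earnings report-present share is 0.5*0.25 = 0.125000.
Hence the posterior is 0.125000/0.147500 ≈ 0.8475.

P(poor earnings report | price drop, ¬sector-wide selloff) ≈ 0.8475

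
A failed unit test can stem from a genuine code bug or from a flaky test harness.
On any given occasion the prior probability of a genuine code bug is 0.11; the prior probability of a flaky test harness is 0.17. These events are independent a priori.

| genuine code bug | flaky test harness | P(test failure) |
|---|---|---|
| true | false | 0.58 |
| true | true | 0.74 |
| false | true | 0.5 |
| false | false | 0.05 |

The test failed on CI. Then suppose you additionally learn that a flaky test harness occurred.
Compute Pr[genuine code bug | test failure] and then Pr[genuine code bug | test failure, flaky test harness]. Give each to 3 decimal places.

Pr[genuine code bug | test failure] ≈ 0.372; Pr[genuine code bug | test failure, flaky test harness] ≈ 0.155

For the numerator, keep only genuine code bug=true terms: 0.052954 + 0.013838 = 0.066792
Normalizer over all consistent configurations: 0.05*0.89*0.83 + 0.5*0.89*0.17 + 0.58*0.11*0.83 + 0.74*0.11*0.17 = 0.179377
P(genuine code bug | test failure) = 0.066792/0.179377 ≈ 0.372

Now condition on the additional information:
For the numerator, keep only genuine code bug=true terms: 0.74*0.11 = 0.081400
The normalizing constant is 0.5*0.89 + 0.74*0.11 = 0.526400
P(genuine code bug | test failure, flaky test harness) = 0.081400/0.526400 ≈ 0.155
The drop from 0.372 to 0.155 is the explaining-away (discounting) effect.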